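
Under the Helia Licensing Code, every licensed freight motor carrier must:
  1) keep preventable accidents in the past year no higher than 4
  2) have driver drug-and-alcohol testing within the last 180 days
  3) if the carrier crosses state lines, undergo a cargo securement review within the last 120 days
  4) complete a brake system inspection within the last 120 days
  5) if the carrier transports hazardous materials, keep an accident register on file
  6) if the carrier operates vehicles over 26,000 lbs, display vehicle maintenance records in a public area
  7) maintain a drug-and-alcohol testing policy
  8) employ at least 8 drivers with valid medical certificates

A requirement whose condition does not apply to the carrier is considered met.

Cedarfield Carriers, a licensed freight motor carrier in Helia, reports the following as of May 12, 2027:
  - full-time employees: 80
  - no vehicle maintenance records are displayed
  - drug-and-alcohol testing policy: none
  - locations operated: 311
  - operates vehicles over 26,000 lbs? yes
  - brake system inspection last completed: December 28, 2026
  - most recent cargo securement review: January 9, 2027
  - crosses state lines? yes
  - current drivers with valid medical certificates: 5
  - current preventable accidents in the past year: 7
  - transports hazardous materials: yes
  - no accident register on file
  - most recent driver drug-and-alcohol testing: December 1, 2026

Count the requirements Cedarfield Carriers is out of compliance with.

7

1. preventable accidents in the past year 7 > 4 → not met
2. driver drug-and-alcohol testing 162 days ago vs limit 180 → met
3. condition 'crosses state lines' holds; cargo securement review 123 days ago vs limit 120 → not met
4. brake system inspection 135 days ago vs limit 120 → not met
5. condition 'transports hazardous materials' holds; accident register absent → not met
6. condition 'operates vehicles over 26,000 lbs' holds; vehicle maintenance records absent → not met
7. drug-and-alcohol testing policy absent → not met
8. drivers with valid medical certificates 5 < 8 → not met
Not met: 7 of 8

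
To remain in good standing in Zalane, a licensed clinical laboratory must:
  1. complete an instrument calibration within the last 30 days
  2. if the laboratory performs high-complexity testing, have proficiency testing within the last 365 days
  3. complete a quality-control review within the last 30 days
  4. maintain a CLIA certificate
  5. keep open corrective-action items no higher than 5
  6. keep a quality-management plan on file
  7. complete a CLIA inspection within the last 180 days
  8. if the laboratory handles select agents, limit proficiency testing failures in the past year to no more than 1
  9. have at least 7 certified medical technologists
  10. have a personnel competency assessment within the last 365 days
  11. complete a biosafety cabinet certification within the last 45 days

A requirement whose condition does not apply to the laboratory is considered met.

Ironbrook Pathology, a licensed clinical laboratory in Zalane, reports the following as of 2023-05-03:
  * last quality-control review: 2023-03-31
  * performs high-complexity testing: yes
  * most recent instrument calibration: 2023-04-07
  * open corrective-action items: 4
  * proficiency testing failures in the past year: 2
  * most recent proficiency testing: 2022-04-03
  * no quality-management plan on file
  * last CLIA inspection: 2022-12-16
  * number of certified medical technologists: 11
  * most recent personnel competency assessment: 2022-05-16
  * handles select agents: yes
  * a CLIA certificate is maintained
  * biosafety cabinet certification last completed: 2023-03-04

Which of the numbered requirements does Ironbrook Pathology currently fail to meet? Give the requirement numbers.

2, 3, 6, 8, 11

1. instrument calibration 26 days ago vs limit 30 → met
2. condition 'performs high-complexity testing' holds; proficiency testing 395 days ago vs limit 365 → not met
3. quality-control review 33 days ago vs limit 30 → not met
4. CLIA certificate present → met
5. open corrective-action items 4 ≤ 5 → met
6. quality-management plan absent → not met
7. CLIA inspection 138 days ago vs limit 180 → met
8. condition 'handles select agents' holds; proficiency testing failures in the past year 2 > 1 → not met
9. certified medical technologists 11 ≥ 7 → met
10. personnel competency assessment 352 days ago vs limit 365 → met
11. biosafety cabinet certification 60 days ago vs limit 45 → not met
Not met: 2, 3, 6, 8, 11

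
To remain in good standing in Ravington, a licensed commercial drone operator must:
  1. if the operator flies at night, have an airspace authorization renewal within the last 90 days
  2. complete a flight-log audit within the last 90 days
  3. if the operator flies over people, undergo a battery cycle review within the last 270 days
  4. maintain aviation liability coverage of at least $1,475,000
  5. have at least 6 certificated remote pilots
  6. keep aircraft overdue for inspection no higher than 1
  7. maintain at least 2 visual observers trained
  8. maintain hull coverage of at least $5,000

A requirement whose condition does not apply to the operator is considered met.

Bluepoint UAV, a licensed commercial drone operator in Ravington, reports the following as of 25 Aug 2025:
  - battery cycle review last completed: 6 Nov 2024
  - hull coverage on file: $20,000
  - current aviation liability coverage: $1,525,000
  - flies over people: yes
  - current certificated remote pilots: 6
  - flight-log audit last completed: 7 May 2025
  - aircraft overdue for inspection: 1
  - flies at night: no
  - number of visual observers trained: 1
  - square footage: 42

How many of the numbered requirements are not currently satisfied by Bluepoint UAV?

3

1. condition 'flies at night' does not hold → requirement n/a → met
2. flight-log audit 110 days ago vs limit 90 → not met
3. condition 'flies over people' holds; battery cycle review 292 days ago vs limit 270 → not met
4. aviation liability coverage $1,525,000 ≥ $1,475,000 → met
5. certificated remote pilots 6 ≥ 6 → met
6. aircraft overdue for inspection 1 ≤ 1 → met
7. visual observers trained 1 < 2 → not met
8. hull coverage $20,000 ≥ $5,000 → met
Not met: 3 of 8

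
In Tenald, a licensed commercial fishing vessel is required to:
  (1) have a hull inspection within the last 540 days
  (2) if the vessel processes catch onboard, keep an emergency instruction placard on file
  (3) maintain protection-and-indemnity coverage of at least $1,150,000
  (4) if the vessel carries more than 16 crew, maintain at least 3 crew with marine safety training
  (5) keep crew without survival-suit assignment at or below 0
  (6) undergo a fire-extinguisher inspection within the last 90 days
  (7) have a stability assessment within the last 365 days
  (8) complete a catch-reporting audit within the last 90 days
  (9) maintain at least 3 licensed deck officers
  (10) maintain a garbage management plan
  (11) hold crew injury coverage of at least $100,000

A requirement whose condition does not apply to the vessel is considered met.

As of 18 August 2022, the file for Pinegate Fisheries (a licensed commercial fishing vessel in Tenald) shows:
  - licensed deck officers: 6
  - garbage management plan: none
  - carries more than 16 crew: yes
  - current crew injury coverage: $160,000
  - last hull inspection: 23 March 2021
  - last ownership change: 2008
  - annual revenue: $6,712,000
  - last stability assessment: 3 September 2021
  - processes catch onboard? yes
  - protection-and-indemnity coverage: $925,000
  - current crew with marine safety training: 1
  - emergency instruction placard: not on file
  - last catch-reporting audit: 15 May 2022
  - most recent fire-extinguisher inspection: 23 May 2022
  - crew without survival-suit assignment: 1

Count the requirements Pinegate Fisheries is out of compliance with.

1. hull inspection 513 days ago vs limit 540 → met
2. condition 'processes catch onboard' holds; emergency instruction placard absent → not met
3. protection-and-indemnity coverage $925,000 < $1,150,000 → not met
4. condition 'carries more than 16 crew' holds; crew with marine safety training 1 < 3 → not met
5. crew without survival-suit assignment 1 > 0 → not met
6. fire-extinguisher inspection 87 days ago vs limit 90 → met
7. stability assessment 349 days ago vs limit 365 → met
8. catch-reporting audit 95 days ago vs limit 90 → not met
9. licensed deck officers 6 ≥ 3 → met
10. garbage management plan absent → not met
11. crew injury coverage $160,000 ≥ $100,000 → met
Not met: 6 of 11

6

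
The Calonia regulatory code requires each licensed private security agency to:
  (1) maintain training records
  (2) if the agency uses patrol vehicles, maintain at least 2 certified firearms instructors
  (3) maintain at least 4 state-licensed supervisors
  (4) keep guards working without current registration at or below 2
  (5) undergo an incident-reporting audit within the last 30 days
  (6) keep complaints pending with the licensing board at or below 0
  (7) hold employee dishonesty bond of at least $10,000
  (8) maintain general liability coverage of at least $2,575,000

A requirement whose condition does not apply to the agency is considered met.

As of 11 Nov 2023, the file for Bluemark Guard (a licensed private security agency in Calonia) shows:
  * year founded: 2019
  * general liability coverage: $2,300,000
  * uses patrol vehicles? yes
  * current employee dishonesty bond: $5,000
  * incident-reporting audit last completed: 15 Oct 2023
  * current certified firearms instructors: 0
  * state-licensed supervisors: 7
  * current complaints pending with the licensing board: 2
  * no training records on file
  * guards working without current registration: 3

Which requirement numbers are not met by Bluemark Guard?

1, 2, 4, 6, 7, 8

1. training records absent → not met
2. condition 'uses patrol vehicles' holds; certified firearms instructors 0 < 2 → not met
3. state-licensed supervisors 7 ≥ 4 → met
4. guards working without current registration 3 > 2 → not met
5. incident-reporting audit 27 days ago vs limit 30 → met
6. complaints pending with the licensing board 2 > 0 → not met
7. employee dishonesty bond $5,000 < $10,000 → not met
8. general liability coverage $2,300,000 < $2,575,000 → not met
Not met: 1, 2, 4, 6, 7, 8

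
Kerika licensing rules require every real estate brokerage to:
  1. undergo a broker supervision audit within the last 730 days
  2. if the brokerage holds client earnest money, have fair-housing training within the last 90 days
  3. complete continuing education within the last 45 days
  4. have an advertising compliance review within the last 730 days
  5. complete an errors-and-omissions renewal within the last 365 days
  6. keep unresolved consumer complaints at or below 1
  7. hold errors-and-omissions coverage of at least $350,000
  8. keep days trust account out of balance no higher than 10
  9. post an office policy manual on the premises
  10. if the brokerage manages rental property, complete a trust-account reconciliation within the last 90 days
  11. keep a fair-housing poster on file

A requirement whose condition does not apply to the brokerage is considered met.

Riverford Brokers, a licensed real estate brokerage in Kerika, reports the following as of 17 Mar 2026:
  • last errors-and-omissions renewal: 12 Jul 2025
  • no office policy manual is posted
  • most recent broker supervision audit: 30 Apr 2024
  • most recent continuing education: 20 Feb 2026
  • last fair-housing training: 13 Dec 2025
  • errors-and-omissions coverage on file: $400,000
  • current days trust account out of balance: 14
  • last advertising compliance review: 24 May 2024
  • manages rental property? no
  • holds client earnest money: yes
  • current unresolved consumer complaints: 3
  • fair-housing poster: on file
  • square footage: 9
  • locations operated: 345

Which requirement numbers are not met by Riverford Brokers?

2, 6, 8, 9

1. broker supervision audit 686 days ago vs limit 730 → met
2. condition 'holds client earnest money' holds; fair-housing training 94 days ago vs limit 90 → not met
3. continuing education 25 days ago vs limit 45 → met
4. advertising compliance review 662 days ago vs limit 730 → met
5. errors-and-omissions renewal 248 days ago vs limit 365 → met
6. unresolved consumer complaints 3 > 1 → not met
7. errors-and-omissions coverage $400,000 ≥ $350,000 → met
8. days trust account out of balance 14 > 10 → not met
9. office policy manual absent → not met
10. condition 'manages rental property' does not hold → requirement n/a → met
11. fair-housing poster present → met
Not met: 2, 6, 8, 9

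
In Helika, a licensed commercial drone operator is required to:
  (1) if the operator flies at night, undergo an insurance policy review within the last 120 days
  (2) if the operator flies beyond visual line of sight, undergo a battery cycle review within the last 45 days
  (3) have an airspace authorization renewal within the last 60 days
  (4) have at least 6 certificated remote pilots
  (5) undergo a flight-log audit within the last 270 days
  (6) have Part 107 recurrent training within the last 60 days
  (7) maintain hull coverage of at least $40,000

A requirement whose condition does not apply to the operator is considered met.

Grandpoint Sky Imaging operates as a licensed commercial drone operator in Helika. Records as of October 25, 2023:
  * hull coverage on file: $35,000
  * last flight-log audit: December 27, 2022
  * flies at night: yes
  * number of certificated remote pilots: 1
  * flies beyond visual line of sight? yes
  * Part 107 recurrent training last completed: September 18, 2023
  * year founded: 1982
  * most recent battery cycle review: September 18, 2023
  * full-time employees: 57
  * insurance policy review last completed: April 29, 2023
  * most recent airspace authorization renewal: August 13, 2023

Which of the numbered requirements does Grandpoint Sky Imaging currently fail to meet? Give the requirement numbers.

1, 3, 4, 5, 7

1. condition 'flies at night' holds; insurance policy review 179 days ago vs limit 120 → not met
2. condition 'flies beyond visual line of sight' holds; battery cycle review 37 days ago vs limit 45 → met
3. airspace authorization renewal 73 days ago vs limit 60 → not met
4. certificated remote pilots 1 < 6 → not met
5. flight-log audit 302 days ago vs limit 270 → not met
6. Part 107 recurrent training 37 days ago vs limit 60 → met
7. hull coverage $35,000 < $40,000 → not met
Not met: 1, 3, 4, 5, 7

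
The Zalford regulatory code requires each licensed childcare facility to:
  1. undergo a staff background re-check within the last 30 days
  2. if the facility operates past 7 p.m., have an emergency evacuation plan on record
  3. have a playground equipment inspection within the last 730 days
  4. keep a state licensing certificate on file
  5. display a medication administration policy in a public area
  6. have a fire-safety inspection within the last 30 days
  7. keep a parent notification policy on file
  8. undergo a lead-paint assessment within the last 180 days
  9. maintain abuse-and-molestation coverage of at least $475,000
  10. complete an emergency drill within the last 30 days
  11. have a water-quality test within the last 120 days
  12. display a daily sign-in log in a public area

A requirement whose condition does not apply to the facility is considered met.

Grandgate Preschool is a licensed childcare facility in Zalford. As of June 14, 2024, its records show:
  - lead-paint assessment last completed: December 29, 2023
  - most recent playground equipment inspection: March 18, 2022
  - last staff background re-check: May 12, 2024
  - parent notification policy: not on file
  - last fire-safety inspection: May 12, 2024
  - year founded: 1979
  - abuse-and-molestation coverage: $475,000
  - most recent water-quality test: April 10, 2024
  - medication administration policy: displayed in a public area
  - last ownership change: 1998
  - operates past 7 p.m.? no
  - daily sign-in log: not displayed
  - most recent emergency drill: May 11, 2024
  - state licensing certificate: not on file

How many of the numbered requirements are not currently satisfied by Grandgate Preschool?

1. staff background re-check 33 days ago vs limit 30 → not met
2. condition 'operates past 7 p.m.' does not hold → requirement n/a → met
3. playground equipment inspection 819 days ago vs limit 730 → not met
4. state licensing certificate absent → not met
5. medication administration policy present → met
6. fire-safety inspection 33 days ago vs limit 30 → not met
7. parent notification policy absent → not met
8. lead-paint assessment 168 days ago vs limit 180 → met
9. abuse-and-molestation coverage $475,000 ≥ $475,000 → met
10. emergency drill 34 days ago vs limit 30 → not met
11. water-quality test 65 days ago vs limit 120 → met
12. daily sign-in log absent → not met
Not met: 7 of 12

7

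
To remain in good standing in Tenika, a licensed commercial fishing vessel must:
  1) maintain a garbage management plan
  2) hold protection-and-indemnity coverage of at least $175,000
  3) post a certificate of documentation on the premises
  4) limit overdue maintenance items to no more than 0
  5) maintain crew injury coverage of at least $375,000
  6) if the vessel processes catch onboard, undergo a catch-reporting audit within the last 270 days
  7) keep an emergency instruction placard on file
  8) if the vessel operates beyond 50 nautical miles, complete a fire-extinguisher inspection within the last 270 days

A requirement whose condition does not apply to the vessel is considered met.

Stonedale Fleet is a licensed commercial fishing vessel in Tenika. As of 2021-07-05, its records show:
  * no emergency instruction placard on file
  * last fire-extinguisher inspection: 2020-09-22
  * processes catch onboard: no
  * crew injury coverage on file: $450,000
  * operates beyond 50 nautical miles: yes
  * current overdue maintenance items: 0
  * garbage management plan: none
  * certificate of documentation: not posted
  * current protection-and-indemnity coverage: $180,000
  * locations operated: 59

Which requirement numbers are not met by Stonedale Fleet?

1. garbage management plan absent → not met
2. protection-and-indemnity coverage $180,000 ≥ $175,000 → met
3. certificate of documentation absent → not met
4. overdue maintenance items 0 ≤ 0 → met
5. crew injury coverage $450,000 ≥ $375,000 → met
6. condition 'processes catch onboard' does not hold → requirement n/a → met
7. emergency instruction placard absent → not met
8. condition 'operates beyond 50 nautical miles' holds; fire-extinguisher inspection 286 days ago vs limit 270 → not met
Not met: 1, 3, 7, 8

1, 3, 7, 8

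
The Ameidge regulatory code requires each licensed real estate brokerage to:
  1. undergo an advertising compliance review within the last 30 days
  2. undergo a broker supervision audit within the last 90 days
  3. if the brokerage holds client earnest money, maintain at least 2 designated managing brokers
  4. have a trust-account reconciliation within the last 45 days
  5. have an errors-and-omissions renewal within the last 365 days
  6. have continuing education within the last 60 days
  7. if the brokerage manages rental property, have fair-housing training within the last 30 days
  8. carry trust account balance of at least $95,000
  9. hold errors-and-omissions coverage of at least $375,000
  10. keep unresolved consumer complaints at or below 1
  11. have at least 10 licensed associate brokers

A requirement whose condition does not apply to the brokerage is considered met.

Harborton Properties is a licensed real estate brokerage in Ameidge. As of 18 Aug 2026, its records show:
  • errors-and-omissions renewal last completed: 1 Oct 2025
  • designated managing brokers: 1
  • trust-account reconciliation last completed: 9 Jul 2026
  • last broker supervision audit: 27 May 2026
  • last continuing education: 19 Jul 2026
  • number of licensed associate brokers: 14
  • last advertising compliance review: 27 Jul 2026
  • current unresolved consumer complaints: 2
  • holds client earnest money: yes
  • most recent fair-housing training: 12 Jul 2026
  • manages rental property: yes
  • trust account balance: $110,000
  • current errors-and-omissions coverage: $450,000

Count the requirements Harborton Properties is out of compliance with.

1. advertising compliance review 22 days ago vs limit 30 → met
2. broker supervision audit 83 days ago vs limit 90 → met
3. condition 'holds client earnest money' holds; designated managing brokers 1 < 2 → not met
4. trust-account reconciliation 40 days ago vs limit 45 → met
5. errors-and-omissions renewal 321 days ago vs limit 365 → met
6. continuing education 30 days ago vs limit 60 → met
7. condition 'manages rental property' holds; fair-housing training 37 days ago vs limit 30 → not met
8. trust account balance $110,000 ≥ $95,000 → met
9. errors-and-omissions coverage $450,000 ≥ $375,000 → met
10. unresolved consumer complaints 2 > 1 → not met
11. licensed associate brokers 14 ≥ 10 → met
Not met: 3 of 11

3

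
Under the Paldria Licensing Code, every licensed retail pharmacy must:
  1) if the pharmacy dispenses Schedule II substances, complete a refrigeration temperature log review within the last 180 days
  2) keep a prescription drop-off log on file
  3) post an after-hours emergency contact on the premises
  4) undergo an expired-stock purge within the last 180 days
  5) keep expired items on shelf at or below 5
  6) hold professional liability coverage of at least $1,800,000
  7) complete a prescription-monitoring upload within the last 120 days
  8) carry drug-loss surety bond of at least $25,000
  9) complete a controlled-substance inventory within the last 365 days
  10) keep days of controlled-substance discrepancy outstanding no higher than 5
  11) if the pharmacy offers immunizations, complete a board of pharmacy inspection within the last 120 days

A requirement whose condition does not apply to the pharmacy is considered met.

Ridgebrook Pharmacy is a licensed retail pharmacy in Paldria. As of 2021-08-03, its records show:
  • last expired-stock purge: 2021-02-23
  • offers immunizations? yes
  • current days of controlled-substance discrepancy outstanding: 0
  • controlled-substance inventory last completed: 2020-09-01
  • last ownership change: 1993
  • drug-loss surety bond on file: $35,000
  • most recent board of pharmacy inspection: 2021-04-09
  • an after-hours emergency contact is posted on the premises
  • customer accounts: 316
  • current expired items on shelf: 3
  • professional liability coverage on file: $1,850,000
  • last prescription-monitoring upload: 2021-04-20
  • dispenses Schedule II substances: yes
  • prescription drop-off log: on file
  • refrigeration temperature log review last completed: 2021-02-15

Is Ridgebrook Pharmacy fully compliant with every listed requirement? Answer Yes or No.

Yes

1. condition 'dispenses Schedule II substances' holds; refrigeration temperature log review 169 days ago vs limit 180 → met
2. prescription drop-off log present → met
3. after-hours emergency contact present → met
4. expired-stock purge 161 days ago vs limit 180 → met
5. expired items on shelf 3 ≤ 5 → met
6. professional liability coverage $1,850,000 ≥ $1,800,000 → met
7. prescription-monitoring upload 105 days ago vs limit 120 → met
8. drug-loss surety bond $35,000 ≥ $25,000 → met
9. controlled-substance inventory 336 days ago vs limit 365 → met
10. days of controlled-substance discrepancy outstanding 0 ≤ 5 → met
11. condition 'offers immunizations' holds; board of pharmacy inspection 116 days ago vs limit 120 → met
All met.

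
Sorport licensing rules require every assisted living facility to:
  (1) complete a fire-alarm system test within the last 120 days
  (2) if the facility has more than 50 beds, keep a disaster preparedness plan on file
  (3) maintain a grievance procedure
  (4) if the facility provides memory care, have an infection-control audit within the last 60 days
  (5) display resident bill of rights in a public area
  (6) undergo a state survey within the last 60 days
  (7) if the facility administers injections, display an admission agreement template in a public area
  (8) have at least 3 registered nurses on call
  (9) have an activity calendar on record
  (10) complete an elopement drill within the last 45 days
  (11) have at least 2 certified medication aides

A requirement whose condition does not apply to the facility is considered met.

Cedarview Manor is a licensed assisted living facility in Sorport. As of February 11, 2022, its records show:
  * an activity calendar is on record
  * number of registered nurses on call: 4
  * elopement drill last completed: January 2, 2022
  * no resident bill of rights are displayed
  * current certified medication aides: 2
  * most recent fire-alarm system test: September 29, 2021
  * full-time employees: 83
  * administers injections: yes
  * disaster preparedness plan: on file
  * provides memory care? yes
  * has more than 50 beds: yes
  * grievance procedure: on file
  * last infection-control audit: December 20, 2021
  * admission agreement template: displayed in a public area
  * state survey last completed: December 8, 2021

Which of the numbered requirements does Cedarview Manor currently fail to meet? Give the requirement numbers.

1, 5, 6

1. fire-alarm system test 135 days ago vs limit 120 → not met
2. condition 'has more than 50 beds' holds; disaster preparedness plan present → met
3. grievance procedure present → met
4. condition 'provides memory care' holds; infection-control audit 53 days ago vs limit 60 → met
5. resident bill of rights absent → not met
6. state survey 65 days ago vs limit 60 → not met
7. condition 'administers injections' holds; admission agreement template present → met
8. registered nurses on call 4 ≥ 3 → met
9. activity calendar present → met
10. elopement drill 40 days ago vs limit 45 → met
11. certified medication aides 2 ≥ 2 → met
Not met: 1, 5, 6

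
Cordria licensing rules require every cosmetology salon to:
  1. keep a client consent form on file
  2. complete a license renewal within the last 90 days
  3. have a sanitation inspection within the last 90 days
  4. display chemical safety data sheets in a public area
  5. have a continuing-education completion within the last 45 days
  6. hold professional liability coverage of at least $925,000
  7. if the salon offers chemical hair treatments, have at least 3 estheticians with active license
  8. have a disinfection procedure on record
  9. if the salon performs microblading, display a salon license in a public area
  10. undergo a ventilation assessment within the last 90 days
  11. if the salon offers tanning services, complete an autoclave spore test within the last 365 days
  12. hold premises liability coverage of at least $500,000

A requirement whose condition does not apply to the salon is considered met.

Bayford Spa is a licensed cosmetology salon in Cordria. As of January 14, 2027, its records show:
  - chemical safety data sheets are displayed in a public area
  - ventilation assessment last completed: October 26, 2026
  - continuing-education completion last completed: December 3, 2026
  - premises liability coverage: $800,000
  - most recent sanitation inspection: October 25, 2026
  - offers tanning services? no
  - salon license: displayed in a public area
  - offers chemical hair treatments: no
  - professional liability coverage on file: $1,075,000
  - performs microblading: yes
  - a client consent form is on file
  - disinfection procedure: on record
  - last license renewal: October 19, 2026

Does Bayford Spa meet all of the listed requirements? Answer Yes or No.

1. client consent form present → met
2. license renewal 87 days ago vs limit 90 → met
3. sanitation inspection 81 days ago vs limit 90 → met
4. chemical safety data sheets present → met
5. continuing-education completion 42 days ago vs limit 45 → met
6. professional liability coverage $1,075,000 ≥ $925,000 → met
7. condition 'offers chemical hair treatments' does not hold → requirement n/a → met
8. disinfection procedure present → met
9. condition 'performs microblading' holds; salon license present → met
10. ventilation assessment 80 days ago vs limit 90 → met
11. condition 'offers tanning services' does not hold → requirement n/a → met
12. premises liability coverage $800,000 ≥ $500,000 → met
All met.

Yes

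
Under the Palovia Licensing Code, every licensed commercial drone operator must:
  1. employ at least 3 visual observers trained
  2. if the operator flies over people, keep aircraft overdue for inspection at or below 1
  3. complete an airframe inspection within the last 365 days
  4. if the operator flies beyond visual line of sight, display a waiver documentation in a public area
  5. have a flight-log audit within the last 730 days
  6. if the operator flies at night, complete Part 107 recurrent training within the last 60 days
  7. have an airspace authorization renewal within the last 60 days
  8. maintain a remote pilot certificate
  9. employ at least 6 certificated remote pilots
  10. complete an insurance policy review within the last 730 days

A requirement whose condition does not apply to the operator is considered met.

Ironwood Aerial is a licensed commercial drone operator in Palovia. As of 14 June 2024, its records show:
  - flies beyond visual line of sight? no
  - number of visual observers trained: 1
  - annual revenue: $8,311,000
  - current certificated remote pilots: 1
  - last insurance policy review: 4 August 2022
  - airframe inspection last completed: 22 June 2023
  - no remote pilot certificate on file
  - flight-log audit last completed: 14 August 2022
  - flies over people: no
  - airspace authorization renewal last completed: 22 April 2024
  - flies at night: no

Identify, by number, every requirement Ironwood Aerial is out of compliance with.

1, 8, 9

1. visual observers trained 1 < 3 → not met
2. condition 'flies over people' does not hold → requirement n/a → met
3. airframe inspection 358 days ago vs limit 365 → met
4. condition 'flies beyond visual line of sight' does not hold → requirement n/a → met
5. flight-log audit 670 days ago vs limit 730 → met
6. condition 'flies at night' does not hold → requirement n/a → met
7. airspace authorization renewal 53 days ago vs limit 60 → met
8. remote pilot certificate absent → not met
9. certificated remote pilots 1 < 6 → not met
10. insurance policy review 680 days ago vs limit 730 → met
Not met: 1, 8, 9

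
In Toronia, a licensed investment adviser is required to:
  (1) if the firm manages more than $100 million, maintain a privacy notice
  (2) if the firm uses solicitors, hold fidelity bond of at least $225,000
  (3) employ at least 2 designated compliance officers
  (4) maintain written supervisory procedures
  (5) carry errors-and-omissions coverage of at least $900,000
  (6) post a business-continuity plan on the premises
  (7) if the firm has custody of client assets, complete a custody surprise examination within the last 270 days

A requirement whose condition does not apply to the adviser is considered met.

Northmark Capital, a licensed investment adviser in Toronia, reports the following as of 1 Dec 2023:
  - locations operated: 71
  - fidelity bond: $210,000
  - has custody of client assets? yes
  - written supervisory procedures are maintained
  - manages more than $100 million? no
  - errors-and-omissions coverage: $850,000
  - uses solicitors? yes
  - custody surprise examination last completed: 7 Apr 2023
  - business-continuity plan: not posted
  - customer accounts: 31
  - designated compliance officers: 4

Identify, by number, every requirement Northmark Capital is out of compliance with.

1. condition 'manages more than $100 million' does not hold → requirement n/a → met
2. condition 'uses solicitors' holds; fidelity bond $210,000 < $225,000 → not met
3. designated compliance officers 4 ≥ 2 → met
4. written supervisory procedures present → met
5. errors-and-omissions coverage $850,000 < $900,000 → not met
6. business-continuity plan absent → not met
7. condition 'has custody of client assets' holds; custody surprise examination 238 days ago vs limit 270 → met
Not met: 2, 5, 6

2, 5, 6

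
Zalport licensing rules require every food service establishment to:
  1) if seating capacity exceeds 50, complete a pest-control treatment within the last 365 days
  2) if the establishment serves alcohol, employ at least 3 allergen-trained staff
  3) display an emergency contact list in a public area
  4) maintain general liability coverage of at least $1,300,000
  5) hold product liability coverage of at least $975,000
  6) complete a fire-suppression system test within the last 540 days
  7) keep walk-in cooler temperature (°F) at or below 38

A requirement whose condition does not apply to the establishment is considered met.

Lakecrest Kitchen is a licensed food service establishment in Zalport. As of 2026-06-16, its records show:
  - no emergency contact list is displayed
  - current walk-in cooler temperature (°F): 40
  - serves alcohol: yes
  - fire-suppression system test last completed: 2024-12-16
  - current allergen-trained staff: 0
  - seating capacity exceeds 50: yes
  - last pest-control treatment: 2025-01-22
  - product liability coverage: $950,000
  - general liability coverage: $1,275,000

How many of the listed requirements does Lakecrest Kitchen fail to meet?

7

1. condition 'seating capacity exceeds 50' holds; pest-control treatment 510 days ago vs limit 365 → not met
2. condition 'serves alcohol' holds; allergen-trained staff 0 < 3 → not met
3. emergency contact list absent → not met
4. general liability coverage $1,275,000 < $1,300,000 → not met
5. product liability coverage $950,000 < $975,000 → not met
6. fire-suppression system test 547 days ago vs limit 540 → not met
7. walk-in cooler temperature (°F) 40 > 38 → not met
Not met: 7 of 7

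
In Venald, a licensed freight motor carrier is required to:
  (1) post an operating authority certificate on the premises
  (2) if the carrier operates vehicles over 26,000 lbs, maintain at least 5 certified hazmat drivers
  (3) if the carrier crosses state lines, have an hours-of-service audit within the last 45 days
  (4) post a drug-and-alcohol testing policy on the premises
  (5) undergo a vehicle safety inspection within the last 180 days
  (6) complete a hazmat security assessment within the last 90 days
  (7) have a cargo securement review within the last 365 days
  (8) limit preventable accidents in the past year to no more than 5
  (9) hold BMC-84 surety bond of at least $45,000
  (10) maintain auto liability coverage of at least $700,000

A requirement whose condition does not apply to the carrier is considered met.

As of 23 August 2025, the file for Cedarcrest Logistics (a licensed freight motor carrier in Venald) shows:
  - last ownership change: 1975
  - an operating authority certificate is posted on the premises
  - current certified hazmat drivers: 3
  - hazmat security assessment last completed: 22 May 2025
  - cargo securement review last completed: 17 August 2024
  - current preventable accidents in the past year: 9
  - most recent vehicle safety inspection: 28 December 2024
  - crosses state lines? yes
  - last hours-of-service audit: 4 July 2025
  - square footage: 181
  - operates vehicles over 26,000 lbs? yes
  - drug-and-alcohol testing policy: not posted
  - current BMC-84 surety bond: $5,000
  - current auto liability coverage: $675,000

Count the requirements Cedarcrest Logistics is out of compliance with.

9

1. operating authority certificate present → met
2. condition 'operates vehicles over 26,000 lbs' holds; certified hazmat drivers 3 < 5 → not met
3. condition 'crosses state lines' holds; hours-of-service audit 50 days ago vs limit 45 → not met
4. drug-and-alcohol testing policy absent → not met
5. vehicle safety inspection 238 days ago vs limit 180 → not met
6. hazmat security assessment 93 days ago vs limit 90 → not met
7. cargo securement review 371 days ago vs limit 365 → not met
8. preventable accidents in the past year 9 > 5 → not met
9. BMC-84 surety bond $5,000 < $45,000 → not met
10. auto liability coverage $675,000 < $700,000 → not met
Not met: 9 of 10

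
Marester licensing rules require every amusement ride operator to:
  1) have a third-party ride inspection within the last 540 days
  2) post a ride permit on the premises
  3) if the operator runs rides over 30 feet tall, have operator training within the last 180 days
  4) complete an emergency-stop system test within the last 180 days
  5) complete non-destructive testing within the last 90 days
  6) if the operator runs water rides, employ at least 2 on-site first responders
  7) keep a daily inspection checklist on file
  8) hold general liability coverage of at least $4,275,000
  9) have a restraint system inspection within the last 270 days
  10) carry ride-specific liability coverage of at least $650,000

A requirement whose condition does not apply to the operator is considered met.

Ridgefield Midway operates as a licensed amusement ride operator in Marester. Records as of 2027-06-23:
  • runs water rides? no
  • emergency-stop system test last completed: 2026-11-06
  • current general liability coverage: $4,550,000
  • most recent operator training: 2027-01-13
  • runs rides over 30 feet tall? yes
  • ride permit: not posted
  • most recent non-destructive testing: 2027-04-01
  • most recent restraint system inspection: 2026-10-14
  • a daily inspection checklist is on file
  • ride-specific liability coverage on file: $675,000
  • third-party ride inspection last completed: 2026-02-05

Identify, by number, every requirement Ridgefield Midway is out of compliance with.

2, 4

1. third-party ride inspection 503 days ago vs limit 540 → met
2. ride permit absent → not met
3. condition 'runs rides over 30 feet tall' holds; operator training 161 days ago vs limit 180 → met
4. emergency-stop system test 229 days ago vs limit 180 → not met
5. non-destructive testing 83 days ago vs limit 90 → met
6. condition 'runs water rides' does not hold → requirement n/a → met
7. daily inspection checklist present → met
8. general liability coverage $4,550,000 ≥ $4,275,000 → met
9. restraint system inspection 252 days ago vs limit 270 → met
10. ride-specific liability coverage $675,000 ≥ $650,000 → met
Not met: 2, 4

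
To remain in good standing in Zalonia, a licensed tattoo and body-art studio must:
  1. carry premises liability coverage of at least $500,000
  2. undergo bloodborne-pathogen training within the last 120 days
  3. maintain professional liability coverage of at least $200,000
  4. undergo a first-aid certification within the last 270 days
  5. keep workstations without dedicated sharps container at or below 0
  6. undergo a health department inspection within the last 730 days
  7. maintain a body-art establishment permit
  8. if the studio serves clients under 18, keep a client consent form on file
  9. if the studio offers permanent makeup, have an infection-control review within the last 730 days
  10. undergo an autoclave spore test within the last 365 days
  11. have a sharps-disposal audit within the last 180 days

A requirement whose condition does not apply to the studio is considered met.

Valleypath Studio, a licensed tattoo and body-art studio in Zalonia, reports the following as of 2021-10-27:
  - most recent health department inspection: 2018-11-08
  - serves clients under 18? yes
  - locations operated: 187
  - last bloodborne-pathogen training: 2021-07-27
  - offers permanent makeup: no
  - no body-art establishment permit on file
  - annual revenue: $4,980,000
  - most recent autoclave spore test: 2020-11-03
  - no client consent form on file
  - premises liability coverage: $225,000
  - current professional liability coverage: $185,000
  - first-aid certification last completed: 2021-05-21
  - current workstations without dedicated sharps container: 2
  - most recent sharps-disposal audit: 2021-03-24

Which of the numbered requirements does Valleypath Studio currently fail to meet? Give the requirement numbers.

1, 3, 5, 6, 7, 8, 11

1. premises liability coverage $225,000 < $500,000 → not met
2. bloodborne-pathogen training 92 days ago vs limit 120 → met
3. professional liability coverage $185,000 < $200,000 → not met
4. first-aid certification 159 days ago vs limit 270 → met
5. workstations without dedicated sharps container 2 > 0 → not met
6. health department inspection 1084 days ago vs limit 730 → not met
7. body-art establishment permit absent → not met
8. condition 'serves clients under 18' holds; client consent form absent → not met
9. condition 'offers permanent makeup' does not hold → requirement n/a → met
10. autoclave spore test 358 days ago vs limit 365 → met
11. sharps-disposal audit 217 days ago vs limit 180 → not met
Not met: 1, 3, 5, 6, 7, 8, 11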